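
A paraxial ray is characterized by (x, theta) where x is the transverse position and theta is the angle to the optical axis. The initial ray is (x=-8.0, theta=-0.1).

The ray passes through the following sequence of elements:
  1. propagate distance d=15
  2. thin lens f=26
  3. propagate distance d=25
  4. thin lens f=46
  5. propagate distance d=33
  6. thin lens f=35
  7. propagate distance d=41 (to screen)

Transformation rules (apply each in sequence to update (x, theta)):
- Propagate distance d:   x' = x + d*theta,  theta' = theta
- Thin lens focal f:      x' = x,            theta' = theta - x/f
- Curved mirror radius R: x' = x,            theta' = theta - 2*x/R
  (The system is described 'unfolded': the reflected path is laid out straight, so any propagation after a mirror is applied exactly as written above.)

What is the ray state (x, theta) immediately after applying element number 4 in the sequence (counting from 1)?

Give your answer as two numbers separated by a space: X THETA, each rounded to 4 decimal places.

Answer: -2.8654 0.3277

Derivation:
Initial: x=-8.0000 theta=-0.1000
After 1 (propagate distance d=15): x=-9.5000 theta=-0.1000
After 2 (thin lens f=26): x=-9.5000 theta=69/260 (≈0.2654)
After 3 (propagate distance d=25): x=-149/52 (≈-2.8654) theta=69/260 (≈0.2654)
After 4 (thin lens f=46): x=-149/52 (≈-2.8654) theta=3919/11960 (≈0.3277)
Rounded to 4 decimal places: x = -2.8654, theta = 0.3277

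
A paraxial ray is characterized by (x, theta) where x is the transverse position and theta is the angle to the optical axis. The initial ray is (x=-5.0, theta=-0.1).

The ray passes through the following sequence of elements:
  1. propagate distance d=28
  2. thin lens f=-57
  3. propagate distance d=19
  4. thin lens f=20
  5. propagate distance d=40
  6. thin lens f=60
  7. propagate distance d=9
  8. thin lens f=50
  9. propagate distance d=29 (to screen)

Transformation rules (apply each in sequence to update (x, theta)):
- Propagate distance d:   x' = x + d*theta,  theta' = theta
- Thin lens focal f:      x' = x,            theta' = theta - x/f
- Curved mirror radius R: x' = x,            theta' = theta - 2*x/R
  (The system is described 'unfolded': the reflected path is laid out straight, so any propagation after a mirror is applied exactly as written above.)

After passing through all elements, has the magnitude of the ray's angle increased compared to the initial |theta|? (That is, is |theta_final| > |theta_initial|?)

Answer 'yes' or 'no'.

Initial: x=-5.0000 theta=-0.1000
After 1 (propagate distance d=28): x=-7.8000 theta=-0.1000
After 2 (thin lens f=-57): x=-7.8000 theta=-9/38 (≈-0.2368)
After 3 (propagate distance d=19): x=-12.3000 theta=-9/38 (≈-0.2368)
After 4 (thin lens f=20): x=-12.3000 theta=1437/3800 (≈0.3782)
After 5 (propagate distance d=40): x=537/190 (≈2.8263) theta=1437/3800 (≈0.3782)
After 6 (thin lens f=60): x=537/190 (≈2.8263) theta=629/1900 (≈0.3311)
After 7 (propagate distance d=9): x=11031/1900 (≈5.8058) theta=629/1900 (≈0.3311)
After 8 (thin lens f=50): x=11031/1900 (≈5.8058) theta=20419/95000 (≈0.2149)
After 9 (propagate distance d=29 (to screen)): x=1143701/95000 (≈12.0390) theta=20419/95000 (≈0.2149)
|theta_initial|=0.1000 |theta_final|=20419/95000 (≈0.2149) -> increased

Answer: yes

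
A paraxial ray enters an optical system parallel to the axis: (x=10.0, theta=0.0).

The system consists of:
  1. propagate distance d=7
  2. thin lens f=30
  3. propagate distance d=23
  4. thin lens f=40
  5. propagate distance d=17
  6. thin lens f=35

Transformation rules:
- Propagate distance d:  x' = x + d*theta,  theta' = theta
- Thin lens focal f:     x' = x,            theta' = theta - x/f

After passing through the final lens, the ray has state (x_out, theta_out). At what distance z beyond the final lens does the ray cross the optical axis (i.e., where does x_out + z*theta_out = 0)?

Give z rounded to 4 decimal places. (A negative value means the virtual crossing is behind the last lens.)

Answer: -16.1323

Derivation:
Initial: x=10.0000 theta=0.0000
After 1 (propagate distance d=7): x=10.0000 theta=0.0000
After 2 (thin lens f=30): x=10.0000 theta=-1/3 (≈-0.3333)
After 3 (propagate distance d=23): x=7/3 (≈2.3333) theta=-1/3 (≈-0.3333)
After 4 (thin lens f=40): x=7/3 (≈2.3333) theta=-47/120 (≈-0.3917)
After 5 (propagate distance d=17): x=-4.3250 theta=-47/120 (≈-0.3917)
After 6 (thin lens f=35): x=-4.3250 theta=-563/2100 (≈-0.2681)
z_focus = -x_out/theta_out = -(-4.3250)/(-563/2100) = -18165/1126 ≈ -16.1323
Rounded to 4 decimal places: z = -16.1323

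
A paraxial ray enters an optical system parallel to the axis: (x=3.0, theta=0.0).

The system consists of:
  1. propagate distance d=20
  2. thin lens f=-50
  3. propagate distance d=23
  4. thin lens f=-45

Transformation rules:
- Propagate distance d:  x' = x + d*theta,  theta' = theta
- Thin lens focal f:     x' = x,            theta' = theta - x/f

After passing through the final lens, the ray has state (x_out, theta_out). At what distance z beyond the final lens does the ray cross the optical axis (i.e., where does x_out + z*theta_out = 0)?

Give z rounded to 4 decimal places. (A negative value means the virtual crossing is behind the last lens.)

Initial: x=3.0000 theta=0.0000
After 1 (propagate distance d=20): x=3.0000 theta=0.0000
After 2 (thin lens f=-50): x=3.0000 theta=0.0600
After 3 (propagate distance d=23): x=4.3800 theta=0.0600
After 4 (thin lens f=-45): x=4.3800 theta=59/375 (≈0.1573)
z_focus = -x_out/theta_out = -(4.3800)/(59/375) = -3285/118 ≈ -27.8390
Rounded to 4 decimal places: z = -27.8390

Answer: -27.8390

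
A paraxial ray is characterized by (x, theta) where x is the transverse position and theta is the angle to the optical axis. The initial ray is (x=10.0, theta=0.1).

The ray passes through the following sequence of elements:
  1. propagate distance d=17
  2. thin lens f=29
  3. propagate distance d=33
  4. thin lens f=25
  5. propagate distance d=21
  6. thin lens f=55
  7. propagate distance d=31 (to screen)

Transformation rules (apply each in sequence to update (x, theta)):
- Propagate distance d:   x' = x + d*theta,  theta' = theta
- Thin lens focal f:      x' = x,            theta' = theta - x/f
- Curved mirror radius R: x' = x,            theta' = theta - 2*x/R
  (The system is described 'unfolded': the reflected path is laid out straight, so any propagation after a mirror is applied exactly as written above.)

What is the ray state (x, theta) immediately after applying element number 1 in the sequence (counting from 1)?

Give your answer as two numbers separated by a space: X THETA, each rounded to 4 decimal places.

Answer: 11.7000 0.1000

Derivation:
Initial: x=10.0000 theta=0.1000
After 1 (propagate distance d=17): x=11.7000 theta=0.1000
Rounded to 4 decimal places: x = 11.7000, theta = 0.1000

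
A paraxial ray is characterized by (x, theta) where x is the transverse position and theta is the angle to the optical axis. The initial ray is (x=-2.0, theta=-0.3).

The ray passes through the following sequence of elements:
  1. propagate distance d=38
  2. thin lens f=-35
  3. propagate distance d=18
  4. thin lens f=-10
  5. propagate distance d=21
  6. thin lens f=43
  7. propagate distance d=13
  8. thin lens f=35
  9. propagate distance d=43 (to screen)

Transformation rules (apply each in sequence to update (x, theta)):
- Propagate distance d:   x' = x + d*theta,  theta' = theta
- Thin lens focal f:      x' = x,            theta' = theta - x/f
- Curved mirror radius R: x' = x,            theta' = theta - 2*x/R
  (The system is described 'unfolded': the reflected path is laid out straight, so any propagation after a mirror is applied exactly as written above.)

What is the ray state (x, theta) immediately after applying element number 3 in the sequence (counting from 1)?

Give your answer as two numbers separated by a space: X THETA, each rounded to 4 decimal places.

Answer: -25.6914 -0.6829

Derivation:
Initial: x=-2.0000 theta=-0.3000
After 1 (propagate distance d=38): x=-13.4000 theta=-0.3000
After 2 (thin lens f=-35): x=-13.4000 theta=-239/350 (≈-0.6829)
After 3 (propagate distance d=18): x=-4496/175 (≈-25.6914) theta=-239/350 (≈-0.6829)
Rounded to 4 decimal places: x = -25.6914, theta = -0.6829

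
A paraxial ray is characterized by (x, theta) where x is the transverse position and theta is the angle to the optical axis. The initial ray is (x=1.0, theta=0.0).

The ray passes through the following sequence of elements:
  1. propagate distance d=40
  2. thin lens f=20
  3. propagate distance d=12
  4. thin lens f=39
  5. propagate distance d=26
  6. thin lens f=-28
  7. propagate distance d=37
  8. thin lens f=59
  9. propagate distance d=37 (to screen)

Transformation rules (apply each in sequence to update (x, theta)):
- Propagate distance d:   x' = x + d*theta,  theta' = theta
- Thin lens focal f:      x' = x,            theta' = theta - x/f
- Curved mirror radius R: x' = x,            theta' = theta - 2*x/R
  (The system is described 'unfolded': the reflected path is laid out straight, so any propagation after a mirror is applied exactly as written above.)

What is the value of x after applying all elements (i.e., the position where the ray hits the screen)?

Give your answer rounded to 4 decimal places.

Answer: -5.6124

Derivation:
Initial: x=1.0000 theta=0.0000
After 1 (propagate distance d=40): x=1.0000 theta=0.0000
After 2 (thin lens f=20): x=1.0000 theta=-0.0500
After 3 (propagate distance d=12): x=0.4000 theta=-0.0500
After 4 (thin lens f=39): x=0.4000 theta=-47/780 (≈-0.0603)
After 5 (propagate distance d=26): x=-7/6 (≈-1.1667) theta=-47/780 (≈-0.0603)
After 6 (thin lens f=-28): x=-7/6 (≈-1.1667) theta=-53/520 (≈-0.1019)
After 7 (propagate distance d=37): x=-7703/1560 (≈-4.9378) theta=-53/520 (≈-0.1019)
After 8 (thin lens f=59): x=-7703/1560 (≈-4.9378) theta=-839/46020 (≈-0.0182)
After 9 (propagate distance d=37 (to screen)): x=-516563/92040 (≈-5.6124) theta=-839/46020 (≈-0.0182)
Rounded to 4 decimal places: x = -5.6124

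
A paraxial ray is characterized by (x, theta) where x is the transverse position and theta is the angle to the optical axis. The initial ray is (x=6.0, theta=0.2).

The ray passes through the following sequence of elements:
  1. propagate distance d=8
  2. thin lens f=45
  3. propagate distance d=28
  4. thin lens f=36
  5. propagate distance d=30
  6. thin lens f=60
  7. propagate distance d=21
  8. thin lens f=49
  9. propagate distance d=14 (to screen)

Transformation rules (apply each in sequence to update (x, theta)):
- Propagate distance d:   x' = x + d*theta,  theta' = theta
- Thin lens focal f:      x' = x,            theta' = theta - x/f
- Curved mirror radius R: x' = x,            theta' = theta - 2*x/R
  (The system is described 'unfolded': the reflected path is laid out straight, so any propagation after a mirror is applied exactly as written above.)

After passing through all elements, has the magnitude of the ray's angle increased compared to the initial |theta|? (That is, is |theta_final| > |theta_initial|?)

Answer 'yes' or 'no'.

Initial: x=6.0000 theta=0.2000
After 1 (propagate distance d=8): x=7.6000 theta=0.2000
After 2 (thin lens f=45): x=7.6000 theta=7/225 (≈0.0311)
After 3 (propagate distance d=28): x=1906/225 (≈8.4711) theta=7/225 (≈0.0311)
After 4 (thin lens f=36): x=1906/225 (≈8.4711) theta=-827/4050 (≈-0.2042)
After 5 (propagate distance d=30): x=1583/675 (≈2.3452) theta=-827/4050 (≈-0.2042)
After 6 (thin lens f=60): x=1583/675 (≈2.3452) theta=-9853/40500 (≈-0.2433)
After 7 (propagate distance d=21): x=-12437/4500 (≈-2.7638) theta=-9853/40500 (≈-0.2433)
After 8 (thin lens f=49): x=-12437/4500 (≈-2.7638) theta=-92716/496125 (≈-0.1869)
After 9 (propagate distance d=14 (to screen)): x=-1525259/283500 (≈-5.3801) theta=-92716/496125 (≈-0.1869)
|theta_initial|=0.2000 |theta_final|=92716/496125 (≈0.1869) -> not increased

Answer: no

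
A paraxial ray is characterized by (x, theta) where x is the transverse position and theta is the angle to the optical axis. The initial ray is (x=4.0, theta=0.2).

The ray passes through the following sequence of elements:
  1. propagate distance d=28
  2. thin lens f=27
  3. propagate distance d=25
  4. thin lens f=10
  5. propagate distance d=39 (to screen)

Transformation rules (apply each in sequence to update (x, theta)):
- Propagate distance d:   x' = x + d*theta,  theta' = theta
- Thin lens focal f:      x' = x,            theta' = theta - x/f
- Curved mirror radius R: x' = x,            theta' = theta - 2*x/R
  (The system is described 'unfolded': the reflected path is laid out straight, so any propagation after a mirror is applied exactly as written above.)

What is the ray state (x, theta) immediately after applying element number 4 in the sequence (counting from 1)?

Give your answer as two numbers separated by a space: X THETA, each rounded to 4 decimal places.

Initial: x=4.0000 theta=0.2000
After 1 (propagate distance d=28): x=9.6000 theta=0.2000
After 2 (thin lens f=27): x=9.6000 theta=-7/45 (≈-0.1556)
After 3 (propagate distance d=25): x=257/45 (≈5.7111) theta=-7/45 (≈-0.1556)
After 4 (thin lens f=10): x=257/45 (≈5.7111) theta=-109/150 (≈-0.7267)
Rounded to 4 decimal places: x = 5.7111, theta = -0.7267

Answer: 5.7111 -0.7267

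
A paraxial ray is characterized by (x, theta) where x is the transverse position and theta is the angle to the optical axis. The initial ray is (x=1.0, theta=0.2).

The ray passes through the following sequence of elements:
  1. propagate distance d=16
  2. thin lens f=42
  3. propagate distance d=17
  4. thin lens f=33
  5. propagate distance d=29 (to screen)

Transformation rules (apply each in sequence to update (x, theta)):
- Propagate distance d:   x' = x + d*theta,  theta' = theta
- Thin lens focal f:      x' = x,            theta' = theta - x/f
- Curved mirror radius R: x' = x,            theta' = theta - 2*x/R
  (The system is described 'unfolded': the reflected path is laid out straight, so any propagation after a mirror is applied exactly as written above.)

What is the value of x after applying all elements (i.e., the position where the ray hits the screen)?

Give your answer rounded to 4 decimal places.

Answer: 3.6152

Derivation:
Initial: x=1.0000 theta=0.2000
After 1 (propagate distance d=16): x=4.2000 theta=0.2000
After 2 (thin lens f=42): x=4.2000 theta=0.1000
After 3 (propagate distance d=17): x=5.9000 theta=0.1000
After 4 (thin lens f=33): x=5.9000 theta=-13/165 (≈-0.0788)
After 5 (propagate distance d=29 (to screen)): x=1193/330 (≈3.6152) theta=-13/165 (≈-0.0788)
Rounded to 4 decimal places: x = 3.6152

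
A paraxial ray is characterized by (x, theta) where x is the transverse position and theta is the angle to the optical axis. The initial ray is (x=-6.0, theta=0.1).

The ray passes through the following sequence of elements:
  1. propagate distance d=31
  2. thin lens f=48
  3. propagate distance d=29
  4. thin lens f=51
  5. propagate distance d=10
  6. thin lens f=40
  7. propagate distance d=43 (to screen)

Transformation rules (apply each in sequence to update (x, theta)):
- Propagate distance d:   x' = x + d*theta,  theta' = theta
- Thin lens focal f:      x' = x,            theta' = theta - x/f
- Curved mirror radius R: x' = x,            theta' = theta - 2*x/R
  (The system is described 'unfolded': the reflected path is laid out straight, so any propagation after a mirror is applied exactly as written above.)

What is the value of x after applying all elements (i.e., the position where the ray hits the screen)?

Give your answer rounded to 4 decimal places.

Answer: 5.1947

Derivation:
Initial: x=-6.0000 theta=0.1000
After 1 (propagate distance d=31): x=-2.9000 theta=0.1000
After 2 (thin lens f=48): x=-2.9000 theta=77/480 (≈0.1604)
After 3 (propagate distance d=29): x=841/480 (≈1.7521) theta=77/480 (≈0.1604)
After 4 (thin lens f=51): x=841/480 (≈1.7521) theta=1543/12240 (≈0.1261)
After 5 (propagate distance d=10): x=73751/24480 (≈3.0127) theta=1543/12240 (≈0.1261)
After 6 (thin lens f=40): x=73751/24480 (≈3.0127) theta=5521/108800 (≈0.0507)
After 7 (propagate distance d=43 (to screen)): x=5086667/979200 (≈5.1947) theta=5521/108800 (≈0.0507)
Rounded to 4 decimal places: x = 5.1947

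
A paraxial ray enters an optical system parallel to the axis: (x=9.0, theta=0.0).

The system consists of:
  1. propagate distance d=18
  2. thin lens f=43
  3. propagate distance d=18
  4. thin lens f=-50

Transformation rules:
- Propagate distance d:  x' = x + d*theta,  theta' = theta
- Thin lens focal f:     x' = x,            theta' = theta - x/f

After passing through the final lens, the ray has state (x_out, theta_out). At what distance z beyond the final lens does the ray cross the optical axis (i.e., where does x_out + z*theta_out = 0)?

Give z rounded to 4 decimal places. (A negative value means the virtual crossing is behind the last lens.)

Answer: 50.0000

Derivation:
Initial: x=9.0000 theta=0.0000
After 1 (propagate distance d=18): x=9.0000 theta=0.0000
After 2 (thin lens f=43): x=9.0000 theta=-9/43 (≈-0.2093)
After 3 (propagate distance d=18): x=225/43 (≈5.2326) theta=-9/43 (≈-0.2093)
After 4 (thin lens f=-50): x=225/43 (≈5.2326) theta=-9/86 (≈-0.1047)
z_focus = -x_out/theta_out = -(225/43)/(-9/86) = 50.0000
Rounded to 4 decimal places: z = 50.0000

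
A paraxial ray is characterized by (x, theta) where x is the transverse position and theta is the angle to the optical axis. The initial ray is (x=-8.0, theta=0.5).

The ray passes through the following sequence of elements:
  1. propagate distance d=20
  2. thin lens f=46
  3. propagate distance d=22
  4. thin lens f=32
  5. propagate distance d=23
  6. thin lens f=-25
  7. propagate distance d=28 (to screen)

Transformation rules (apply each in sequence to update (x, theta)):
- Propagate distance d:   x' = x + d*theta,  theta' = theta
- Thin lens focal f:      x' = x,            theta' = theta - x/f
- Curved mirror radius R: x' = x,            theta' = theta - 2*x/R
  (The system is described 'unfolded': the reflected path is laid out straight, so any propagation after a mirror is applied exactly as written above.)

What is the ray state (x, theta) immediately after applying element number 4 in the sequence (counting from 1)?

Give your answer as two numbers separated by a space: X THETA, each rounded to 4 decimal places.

Answer: 12.0435 0.0802

Derivation:
Initial: x=-8.0000 theta=0.5000
After 1 (propagate distance d=20): x=2.0000 theta=0.5000
After 2 (thin lens f=46): x=2.0000 theta=21/46 (≈0.4565)
After 3 (propagate distance d=22): x=277/23 (≈12.0435) theta=21/46 (≈0.4565)
After 4 (thin lens f=32): x=277/23 (≈12.0435) theta=59/736 (≈0.0802)
Rounded to 4 decimal places: x = 12.0435, theta = 0.0802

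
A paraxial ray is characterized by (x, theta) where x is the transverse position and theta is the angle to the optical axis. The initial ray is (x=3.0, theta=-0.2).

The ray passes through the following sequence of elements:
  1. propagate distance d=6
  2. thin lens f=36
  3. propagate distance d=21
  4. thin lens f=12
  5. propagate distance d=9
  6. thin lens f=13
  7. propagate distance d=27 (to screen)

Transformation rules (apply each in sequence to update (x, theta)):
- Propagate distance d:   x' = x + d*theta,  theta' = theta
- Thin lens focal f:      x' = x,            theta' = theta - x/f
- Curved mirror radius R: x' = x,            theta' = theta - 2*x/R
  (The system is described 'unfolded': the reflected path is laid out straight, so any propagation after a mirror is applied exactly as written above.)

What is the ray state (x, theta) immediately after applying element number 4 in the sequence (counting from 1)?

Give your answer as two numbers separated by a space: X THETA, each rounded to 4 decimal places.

Initial: x=3.0000 theta=-0.2000
After 1 (propagate distance d=6): x=1.8000 theta=-0.2000
After 2 (thin lens f=36): x=1.8000 theta=-0.2500
After 3 (propagate distance d=21): x=-3.4500 theta=-0.2500
After 4 (thin lens f=12): x=-3.4500 theta=0.0375
Rounded to 4 decimal places: x = -3.4500, theta = 0.0375

Answer: -3.4500 0.0375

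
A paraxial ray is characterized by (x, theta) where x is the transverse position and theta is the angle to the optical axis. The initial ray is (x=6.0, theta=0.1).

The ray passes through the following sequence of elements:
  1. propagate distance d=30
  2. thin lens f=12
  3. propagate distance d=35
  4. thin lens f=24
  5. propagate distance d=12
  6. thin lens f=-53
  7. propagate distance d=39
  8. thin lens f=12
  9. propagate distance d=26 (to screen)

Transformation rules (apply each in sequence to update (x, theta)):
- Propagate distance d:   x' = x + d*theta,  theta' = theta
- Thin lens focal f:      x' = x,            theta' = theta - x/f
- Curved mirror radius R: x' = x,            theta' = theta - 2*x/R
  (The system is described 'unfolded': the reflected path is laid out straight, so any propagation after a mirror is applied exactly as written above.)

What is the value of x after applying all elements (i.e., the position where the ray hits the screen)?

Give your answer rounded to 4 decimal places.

Answer: 24.0233

Derivation:
Initial: x=6.0000 theta=0.1000
After 1 (propagate distance d=30): x=9.0000 theta=0.1000
After 2 (thin lens f=12): x=9.0000 theta=-0.6500
After 3 (propagate distance d=35): x=-13.7500 theta=-0.6500
After 4 (thin lens f=24): x=-13.7500 theta=-37/480 (≈-0.0771)
After 5 (propagate distance d=12): x=-14.6750 theta=-37/480 (≈-0.0771)
After 6 (thin lens f=-53): x=-14.6750 theta=-1801/5088 (≈-0.3540)
After 7 (propagate distance d=39): x=-241509/8480 (≈-28.4798) theta=-1801/5088 (≈-0.3540)
After 8 (thin lens f=12): x=-241509/8480 (≈-28.4798) theta=205489/101760 (≈2.0193)
After 9 (propagate distance d=26 (to screen)): x=1222303/50880 (≈24.0233) theta=205489/101760 (≈2.0193)
Rounded to 4 decimal places: x = 24.0233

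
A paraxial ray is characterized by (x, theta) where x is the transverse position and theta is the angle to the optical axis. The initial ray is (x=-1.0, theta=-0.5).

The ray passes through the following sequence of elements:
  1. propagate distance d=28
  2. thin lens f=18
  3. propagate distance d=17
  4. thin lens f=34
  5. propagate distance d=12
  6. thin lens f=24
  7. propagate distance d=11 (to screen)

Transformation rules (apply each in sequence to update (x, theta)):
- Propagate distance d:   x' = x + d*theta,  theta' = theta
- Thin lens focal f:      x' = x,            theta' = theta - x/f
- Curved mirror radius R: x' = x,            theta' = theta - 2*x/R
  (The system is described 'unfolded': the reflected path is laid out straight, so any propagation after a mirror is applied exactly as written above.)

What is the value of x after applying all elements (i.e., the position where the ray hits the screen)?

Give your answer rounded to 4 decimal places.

Answer: 5.5817

Derivation:
Initial: x=-1.0000 theta=-0.5000
After 1 (propagate distance d=28): x=-15.0000 theta=-0.5000
After 2 (thin lens f=18): x=-15.0000 theta=1/3 (≈0.3333)
After 3 (propagate distance d=17): x=-28/3 (≈-9.3333) theta=1/3 (≈0.3333)
After 4 (thin lens f=34): x=-28/3 (≈-9.3333) theta=31/51 (≈0.6078)
After 5 (propagate distance d=12): x=-104/51 (≈-2.0392) theta=31/51 (≈0.6078)
After 6 (thin lens f=24): x=-104/51 (≈-2.0392) theta=106/153 (≈0.6928)
After 7 (propagate distance d=11 (to screen)): x=854/153 (≈5.5817) theta=106/153 (≈0.6928)
Rounded to 4 decimal places: x = 5.5817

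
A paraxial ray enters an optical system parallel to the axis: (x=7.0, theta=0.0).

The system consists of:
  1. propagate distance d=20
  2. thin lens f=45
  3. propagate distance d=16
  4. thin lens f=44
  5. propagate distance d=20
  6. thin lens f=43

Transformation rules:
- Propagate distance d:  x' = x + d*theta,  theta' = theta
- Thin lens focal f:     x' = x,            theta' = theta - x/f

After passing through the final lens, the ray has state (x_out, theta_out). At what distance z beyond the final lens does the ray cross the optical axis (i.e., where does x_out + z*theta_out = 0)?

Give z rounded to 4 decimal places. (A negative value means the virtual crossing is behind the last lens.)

Answer: -2.6775

Derivation:
Initial: x=7.0000 theta=0.0000
After 1 (propagate distance d=20): x=7.0000 theta=0.0000
After 2 (thin lens f=45): x=7.0000 theta=-7/45 (≈-0.1556)
After 3 (propagate distance d=16): x=203/45 (≈4.5111) theta=-7/45 (≈-0.1556)
After 4 (thin lens f=44): x=203/45 (≈4.5111) theta=-511/1980 (≈-0.2581)
After 5 (propagate distance d=20): x=-322/495 (≈-0.6505) theta=-511/1980 (≈-0.2581)
After 6 (thin lens f=43): x=-322/495 (≈-0.6505) theta=-1379/5676 (≈-0.2430)
z_focus = -x_out/theta_out = -(-322/495)/(-1379/5676) = -7912/2955 ≈ -2.6775
Rounded to 4 decimal places: z = -2.6775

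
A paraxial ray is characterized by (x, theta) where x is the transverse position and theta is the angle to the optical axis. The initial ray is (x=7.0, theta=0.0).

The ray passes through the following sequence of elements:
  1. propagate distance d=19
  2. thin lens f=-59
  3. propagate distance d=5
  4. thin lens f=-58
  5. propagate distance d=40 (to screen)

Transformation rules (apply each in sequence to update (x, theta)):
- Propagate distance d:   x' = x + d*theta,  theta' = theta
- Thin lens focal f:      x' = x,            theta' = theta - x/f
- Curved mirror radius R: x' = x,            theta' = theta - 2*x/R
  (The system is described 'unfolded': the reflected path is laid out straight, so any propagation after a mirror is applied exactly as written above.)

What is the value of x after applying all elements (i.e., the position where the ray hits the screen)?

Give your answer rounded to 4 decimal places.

Initial: x=7.0000 theta=0.0000
After 1 (propagate distance d=19): x=7.0000 theta=0.0000
After 2 (thin lens f=-59): x=7.0000 theta=7/59 (≈0.1186)
After 3 (propagate distance d=5): x=448/59 (≈7.5932) theta=7/59 (≈0.1186)
After 4 (thin lens f=-58): x=448/59 (≈7.5932) theta=427/1711 (≈0.2496)
After 5 (propagate distance d=40 (to screen)): x=30072/1711 (≈17.5757) theta=427/1711 (≈0.2496)
Rounded to 4 decimal places: x = 17.5757

Answer: 17.5757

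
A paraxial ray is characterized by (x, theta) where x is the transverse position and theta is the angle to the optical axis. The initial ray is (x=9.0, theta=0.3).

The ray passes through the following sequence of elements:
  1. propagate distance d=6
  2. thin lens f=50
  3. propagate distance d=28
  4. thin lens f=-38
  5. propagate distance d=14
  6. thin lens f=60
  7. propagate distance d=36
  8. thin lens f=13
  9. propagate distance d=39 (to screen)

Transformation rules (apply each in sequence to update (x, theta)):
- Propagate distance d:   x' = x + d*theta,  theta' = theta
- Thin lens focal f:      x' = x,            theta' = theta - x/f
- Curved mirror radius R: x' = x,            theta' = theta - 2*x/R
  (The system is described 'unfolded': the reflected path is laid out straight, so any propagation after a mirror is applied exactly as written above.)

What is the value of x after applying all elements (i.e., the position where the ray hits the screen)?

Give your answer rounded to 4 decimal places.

Initial: x=9.0000 theta=0.3000
After 1 (propagate distance d=6): x=10.8000 theta=0.3000
After 2 (thin lens f=50): x=10.8000 theta=0.0840
After 3 (propagate distance d=28): x=13.1520 theta=0.0840
After 4 (thin lens f=-38): x=13.1520 theta=2043/4750 (≈0.4301)
After 5 (propagate distance d=14): x=45537/2375 (≈19.1735) theta=2043/4750 (≈0.4301)
After 6 (thin lens f=60): x=45537/2375 (≈19.1735) theta=5251/47500 (≈0.1105)
After 7 (propagate distance d=36): x=274944/11875 (≈23.1532) theta=5251/47500 (≈0.1105)
After 8 (thin lens f=13): x=274944/11875 (≈23.1532) theta=-1031513/617500 (≈-1.6705)
After 9 (propagate distance d=39 (to screen)): x=-1994763/47500 (≈-41.9950) theta=-1031513/617500 (≈-1.6705)
Rounded to 4 decimal places: x = -41.9950

Answer: -41.9950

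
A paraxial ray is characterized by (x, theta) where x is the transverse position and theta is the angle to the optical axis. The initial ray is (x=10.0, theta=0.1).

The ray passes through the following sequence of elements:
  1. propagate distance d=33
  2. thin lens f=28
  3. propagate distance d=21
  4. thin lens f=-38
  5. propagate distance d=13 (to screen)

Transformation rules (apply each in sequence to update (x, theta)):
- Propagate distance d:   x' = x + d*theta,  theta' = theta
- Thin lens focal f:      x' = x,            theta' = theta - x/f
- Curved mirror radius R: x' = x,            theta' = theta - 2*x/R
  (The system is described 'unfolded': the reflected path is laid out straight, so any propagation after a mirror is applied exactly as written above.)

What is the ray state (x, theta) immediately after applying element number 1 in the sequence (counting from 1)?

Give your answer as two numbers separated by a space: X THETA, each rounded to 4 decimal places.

Answer: 13.3000 0.1000

Derivation:
Initial: x=10.0000 theta=0.1000
After 1 (propagate distance d=33): x=13.3000 theta=0.1000
Rounded to 4 decimal places: x = 13.3000, theta = 0.1000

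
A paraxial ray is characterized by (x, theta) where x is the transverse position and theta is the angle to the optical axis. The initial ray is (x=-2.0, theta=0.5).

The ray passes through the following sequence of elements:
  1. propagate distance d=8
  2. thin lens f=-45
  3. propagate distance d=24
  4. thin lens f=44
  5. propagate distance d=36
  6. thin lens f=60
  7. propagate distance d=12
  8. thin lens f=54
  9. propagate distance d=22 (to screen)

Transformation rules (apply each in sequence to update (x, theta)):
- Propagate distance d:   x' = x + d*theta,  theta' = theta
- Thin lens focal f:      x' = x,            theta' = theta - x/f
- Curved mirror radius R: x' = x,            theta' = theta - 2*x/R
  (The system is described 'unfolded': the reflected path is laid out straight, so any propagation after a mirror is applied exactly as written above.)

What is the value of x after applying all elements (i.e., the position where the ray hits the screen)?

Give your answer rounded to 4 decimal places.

Initial: x=-2.0000 theta=0.5000
After 1 (propagate distance d=8): x=2.0000 theta=0.5000
After 2 (thin lens f=-45): x=2.0000 theta=49/90 (≈0.5444)
After 3 (propagate distance d=24): x=226/15 (≈15.0667) theta=49/90 (≈0.5444)
After 4 (thin lens f=44): x=226/15 (≈15.0667) theta=20/99 (≈0.2020)
After 5 (propagate distance d=36): x=3686/165 (≈22.3394) theta=20/99 (≈0.2020)
After 6 (thin lens f=60): x=3686/165 (≈22.3394) theta=-281/1650 (≈-0.1703)
After 7 (propagate distance d=12): x=16744/825 (≈20.2958) theta=-281/1650 (≈-0.1703)
After 8 (thin lens f=54): x=16744/825 (≈20.2958) theta=-24331/44550 (≈-0.5462)
After 9 (propagate distance d=22 (to screen)): x=184447/22275 (≈8.2804) theta=-24331/44550 (≈-0.5462)
Rounded to 4 decimal places: x = 8.2804

Answer: 8.2804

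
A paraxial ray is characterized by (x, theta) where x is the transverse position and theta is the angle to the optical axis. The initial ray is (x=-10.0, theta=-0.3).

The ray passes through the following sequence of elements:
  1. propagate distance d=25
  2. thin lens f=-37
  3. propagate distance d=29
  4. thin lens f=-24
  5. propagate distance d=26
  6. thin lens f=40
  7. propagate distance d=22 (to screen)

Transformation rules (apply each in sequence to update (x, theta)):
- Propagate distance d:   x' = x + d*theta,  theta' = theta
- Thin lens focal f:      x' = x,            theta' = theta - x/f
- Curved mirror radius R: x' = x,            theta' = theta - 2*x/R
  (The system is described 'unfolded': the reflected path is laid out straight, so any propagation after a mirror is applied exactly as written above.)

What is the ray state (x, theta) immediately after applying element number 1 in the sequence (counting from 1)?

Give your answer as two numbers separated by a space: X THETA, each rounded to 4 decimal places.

Initial: x=-10.0000 theta=-0.3000
After 1 (propagate distance d=25): x=-17.5000 theta=-0.3000
Rounded to 4 decimal places: x = -17.5000, theta = -0.3000

Answer: -17.5000 -0.3000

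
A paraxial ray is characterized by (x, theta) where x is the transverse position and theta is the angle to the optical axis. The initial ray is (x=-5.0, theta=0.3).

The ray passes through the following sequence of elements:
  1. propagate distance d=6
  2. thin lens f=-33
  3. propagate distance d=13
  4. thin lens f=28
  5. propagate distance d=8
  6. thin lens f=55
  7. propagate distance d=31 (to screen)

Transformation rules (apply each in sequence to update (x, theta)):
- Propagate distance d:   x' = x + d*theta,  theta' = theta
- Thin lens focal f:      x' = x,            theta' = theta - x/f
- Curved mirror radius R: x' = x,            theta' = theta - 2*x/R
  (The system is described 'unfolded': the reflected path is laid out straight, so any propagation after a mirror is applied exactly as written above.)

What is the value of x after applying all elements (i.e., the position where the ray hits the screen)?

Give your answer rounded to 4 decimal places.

Answer: 7.4486

Derivation:
Initial: x=-5.0000 theta=0.3000
After 1 (propagate distance d=6): x=-3.2000 theta=0.3000
After 2 (thin lens f=-33): x=-3.2000 theta=67/330 (≈0.2030)
After 3 (propagate distance d=13): x=-37/66 (≈-0.5606) theta=67/330 (≈0.2030)
After 4 (thin lens f=28): x=-37/66 (≈-0.5606) theta=687/3080 (≈0.2231)
After 5 (propagate distance d=8): x=257/210 (≈1.2238) theta=687/3080 (≈0.2231)
After 6 (thin lens f=55): x=257/210 (≈1.2238) theta=9277/46200 (≈0.2008)
After 7 (propagate distance d=31 (to screen)): x=16387/2200 (≈7.4486) theta=9277/46200 (≈0.2008)
Rounded to 4 decimal places: x = 7.4486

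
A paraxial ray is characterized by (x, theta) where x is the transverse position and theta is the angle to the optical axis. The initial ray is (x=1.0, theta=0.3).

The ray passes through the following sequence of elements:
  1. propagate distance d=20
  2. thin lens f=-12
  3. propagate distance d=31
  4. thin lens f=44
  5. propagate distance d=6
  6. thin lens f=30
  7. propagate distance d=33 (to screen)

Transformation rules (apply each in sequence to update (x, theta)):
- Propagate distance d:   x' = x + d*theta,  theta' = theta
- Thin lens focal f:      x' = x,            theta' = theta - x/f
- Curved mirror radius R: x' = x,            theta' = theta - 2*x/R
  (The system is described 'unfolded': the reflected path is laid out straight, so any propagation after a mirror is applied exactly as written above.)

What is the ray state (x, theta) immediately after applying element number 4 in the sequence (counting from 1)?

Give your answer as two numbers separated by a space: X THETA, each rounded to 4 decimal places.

Initial: x=1.0000 theta=0.3000
After 1 (propagate distance d=20): x=7.0000 theta=0.3000
After 2 (thin lens f=-12): x=7.0000 theta=53/60 (≈0.8833)
After 3 (propagate distance d=31): x=2063/60 (≈34.3833) theta=53/60 (≈0.8833)
After 4 (thin lens f=44): x=2063/60 (≈34.3833) theta=269/2640 (≈0.1019)
Rounded to 4 decimal places: x = 34.3833, theta = 0.1019

Answer: 34.3833 0.1019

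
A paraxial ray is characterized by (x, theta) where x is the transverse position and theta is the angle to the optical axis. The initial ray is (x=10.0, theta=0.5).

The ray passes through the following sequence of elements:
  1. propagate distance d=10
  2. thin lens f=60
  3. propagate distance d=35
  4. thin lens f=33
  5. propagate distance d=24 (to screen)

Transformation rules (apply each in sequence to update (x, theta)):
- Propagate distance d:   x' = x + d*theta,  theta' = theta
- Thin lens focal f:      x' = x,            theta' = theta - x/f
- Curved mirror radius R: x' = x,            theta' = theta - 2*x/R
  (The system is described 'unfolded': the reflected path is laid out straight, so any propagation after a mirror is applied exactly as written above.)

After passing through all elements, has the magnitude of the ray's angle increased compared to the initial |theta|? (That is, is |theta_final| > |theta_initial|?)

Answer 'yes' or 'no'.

Initial: x=10.0000 theta=0.5000
After 1 (propagate distance d=10): x=15.0000 theta=0.5000
After 2 (thin lens f=60): x=15.0000 theta=0.2500
After 3 (propagate distance d=35): x=23.7500 theta=0.2500
After 4 (thin lens f=33): x=23.7500 theta=-31/66 (≈-0.4697)
After 5 (propagate distance d=24 (to screen)): x=549/44 (≈12.4773) theta=-31/66 (≈-0.4697)
|theta_initial|=0.5000 |theta_final|=31/66 (≈0.4697) -> not increased

Answer: no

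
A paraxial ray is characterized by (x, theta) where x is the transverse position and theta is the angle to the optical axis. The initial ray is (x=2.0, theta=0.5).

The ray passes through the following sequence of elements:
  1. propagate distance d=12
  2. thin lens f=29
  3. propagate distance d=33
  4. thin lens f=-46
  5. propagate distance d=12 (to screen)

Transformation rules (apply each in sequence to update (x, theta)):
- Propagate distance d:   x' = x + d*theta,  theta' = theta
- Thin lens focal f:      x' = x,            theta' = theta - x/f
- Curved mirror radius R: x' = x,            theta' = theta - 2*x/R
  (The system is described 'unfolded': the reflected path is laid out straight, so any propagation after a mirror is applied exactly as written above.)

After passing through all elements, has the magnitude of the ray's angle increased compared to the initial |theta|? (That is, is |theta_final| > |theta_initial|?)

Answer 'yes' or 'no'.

Initial: x=2.0000 theta=0.5000
After 1 (propagate distance d=12): x=8.0000 theta=0.5000
After 2 (thin lens f=29): x=8.0000 theta=13/58 (≈0.2241)
After 3 (propagate distance d=33): x=893/58 (≈15.3966) theta=13/58 (≈0.2241)
After 4 (thin lens f=-46): x=893/58 (≈15.3966) theta=1491/2668 (≈0.5588)
After 5 (propagate distance d=12 (to screen)): x=29485/1334 (≈22.1027) theta=1491/2668 (≈0.5588)
|theta_initial|=0.5000 |theta_final|=1491/2668 (≈0.5588) -> increased

Answer: yes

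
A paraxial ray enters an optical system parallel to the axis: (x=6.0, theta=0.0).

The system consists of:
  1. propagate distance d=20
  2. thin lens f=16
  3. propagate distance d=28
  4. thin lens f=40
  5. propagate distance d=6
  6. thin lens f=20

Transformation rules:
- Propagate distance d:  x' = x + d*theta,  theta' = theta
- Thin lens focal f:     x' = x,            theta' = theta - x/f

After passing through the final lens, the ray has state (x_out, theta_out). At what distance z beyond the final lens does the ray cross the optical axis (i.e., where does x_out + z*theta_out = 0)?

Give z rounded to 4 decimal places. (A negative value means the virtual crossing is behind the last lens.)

Initial: x=6.0000 theta=0.0000
After 1 (propagate distance d=20): x=6.0000 theta=0.0000
After 2 (thin lens f=16): x=6.0000 theta=-0.3750
After 3 (propagate distance d=28): x=-4.5000 theta=-0.3750
After 4 (thin lens f=40): x=-4.5000 theta=-0.2625
After 5 (propagate distance d=6): x=-6.0750 theta=-0.2625
After 6 (thin lens f=20): x=-6.0750 theta=33/800 (≈0.0413)
z_focus = -x_out/theta_out = -(-6.0750)/(33/800) = 1620/11 ≈ 147.2727
Rounded to 4 decimal places: z = 147.2727

Answer: 147.2727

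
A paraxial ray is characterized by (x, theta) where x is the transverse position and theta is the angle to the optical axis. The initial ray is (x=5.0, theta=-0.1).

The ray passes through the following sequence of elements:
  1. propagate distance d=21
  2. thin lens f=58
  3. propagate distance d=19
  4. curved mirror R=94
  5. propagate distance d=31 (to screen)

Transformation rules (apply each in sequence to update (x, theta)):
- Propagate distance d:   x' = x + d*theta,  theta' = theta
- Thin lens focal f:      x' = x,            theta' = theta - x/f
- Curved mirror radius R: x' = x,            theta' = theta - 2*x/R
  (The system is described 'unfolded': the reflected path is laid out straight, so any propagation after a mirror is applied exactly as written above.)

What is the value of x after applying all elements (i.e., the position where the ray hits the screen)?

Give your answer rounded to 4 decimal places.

Answer: -4.6330

Derivation:
Initial: x=5.0000 theta=-0.1000
After 1 (propagate distance d=21): x=2.9000 theta=-0.1000
After 2 (thin lens f=58): x=2.9000 theta=-0.1500
After 3 (propagate distance d=19): x=0.0500 theta=-0.1500
After 4 (curved mirror R=94): x=0.0500 theta=-71/470 (≈-0.1511)
After 5 (propagate distance d=31 (to screen)): x=-871/188 (≈-4.6330) theta=-71/470 (≈-0.1511)
Rounded to 4 decimal places: x = -4.6330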